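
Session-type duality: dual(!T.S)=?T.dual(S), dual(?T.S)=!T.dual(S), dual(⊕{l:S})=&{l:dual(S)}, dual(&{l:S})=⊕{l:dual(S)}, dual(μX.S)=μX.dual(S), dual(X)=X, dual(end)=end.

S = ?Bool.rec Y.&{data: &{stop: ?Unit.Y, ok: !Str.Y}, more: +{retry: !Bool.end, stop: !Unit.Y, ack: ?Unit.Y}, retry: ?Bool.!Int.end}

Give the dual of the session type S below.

!Bool.rec Y.+{data: +{stop: !Unit.Y, ok: ?Str.Y}, more: &{retry: ?Bool.end, stop: ?Unit.Y, ack: !Unit.Y}, retry: !Bool.?Int.end}

?Bool ↦ !Bool
  rec Y ↦ rec Y  (μ self-dual)
    &{data,more,retry} ↦ +{data,more,retry}  (external→internal)
      • data:
        &{stop,ok} ↦ +{stop,ok}  (external→internal)
          • stop:
            ?Unit ↦ !Unit
              Y ↦ Y
          • ok:
            !Str ↦ ?Str
              Y ↦ Y
      • more:
        +{retry,stop,ack} ↦ &{retry,stop,ack}  (⊕→&)
          • retry:
            !Bool ↦ ?Bool
              end ↦ end
          • stop:
            !Unit ↦ ?Unit
              Y ↦ Y
          • ack:
            ?Unit ↦ !Unit
              Y ↦ Y
      • retry:
        ?Bool ↦ !Bool
          !Int ↦ ?Int
            end ↦ end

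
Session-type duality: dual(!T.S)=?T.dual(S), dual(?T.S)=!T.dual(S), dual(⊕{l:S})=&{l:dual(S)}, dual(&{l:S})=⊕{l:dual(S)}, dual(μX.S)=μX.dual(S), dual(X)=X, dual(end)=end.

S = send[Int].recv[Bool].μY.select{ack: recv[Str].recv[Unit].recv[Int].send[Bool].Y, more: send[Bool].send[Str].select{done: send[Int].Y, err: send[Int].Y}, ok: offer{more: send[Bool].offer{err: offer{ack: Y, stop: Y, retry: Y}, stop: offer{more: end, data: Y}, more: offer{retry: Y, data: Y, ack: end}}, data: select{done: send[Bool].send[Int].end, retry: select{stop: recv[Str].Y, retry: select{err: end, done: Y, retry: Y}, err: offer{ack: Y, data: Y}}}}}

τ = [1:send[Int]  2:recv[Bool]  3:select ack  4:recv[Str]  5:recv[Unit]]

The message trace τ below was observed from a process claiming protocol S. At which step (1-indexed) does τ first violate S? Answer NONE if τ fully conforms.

NONE

[1] send[Int]  match  state: recv[Bool].μY.…
[2] recv[Bool]  match  state: μY.…
[3] select ack  match  state: recv[Str].recv[Unit].recv[Int].send[Bool].μY.…
[4] recv[Str]  match  state: recv[Unit].recv[Int].send[Bool].μY.…
[5] recv[Unit]  match  state: recv[Int].send[Bool].μY.…
τ conforms to S (length 5)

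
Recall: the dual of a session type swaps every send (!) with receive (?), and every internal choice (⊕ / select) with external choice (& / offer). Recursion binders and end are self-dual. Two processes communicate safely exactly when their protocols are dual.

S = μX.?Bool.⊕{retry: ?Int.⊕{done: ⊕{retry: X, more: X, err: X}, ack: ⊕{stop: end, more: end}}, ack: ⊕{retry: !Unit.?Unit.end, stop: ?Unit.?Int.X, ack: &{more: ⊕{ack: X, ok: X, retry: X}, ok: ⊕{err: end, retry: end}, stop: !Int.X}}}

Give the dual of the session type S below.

μX.!Bool.&{retry: !Int.&{done: &{retry: X, more: X, err: X}, ack: &{stop: end, more: end}}, ack: &{retry: ?Unit.!Unit.end, stop: !Unit.!Int.X, ack: ⊕{more: &{ack: X, ok: X, retry: X}, ok: &{err: end, retry: end}, stop: ?Int.X}}}

μX → μX  (rec unchanged)
  ?Bool → !Bool
    ⊕{retry,ack} → &{retry,ack}  (⊕→&)
      case retry:
        ?Int → !Int
          ⊕{done,ack} → &{done,ack}  (⊕→&)
            case done:
              ⊕{retry,more,err} → &{retry,more,err}  (⊕→&)
                case retry:
                  dual(X) = X
                case more:
                  dual(X) = X
                case err:
                  dual(X) = X
            case ack:
              ⊕{stop,more} → &{stop,more}  (⊕→&)
                case stop:
                  dual(end) = end
                case more:
                  dual(end) = end
      case ack:
        ⊕{retry,stop,ack} → &{retry,stop,ack}  (⊕→&)
          case retry:
            !Unit → ?Unit
              ?Unit → !Unit
                dual(end) = end
          case stop:
            ?Unit → !Unit
              ?Int → !Int
                dual(X) = X
          case ack:
            &{more,ok,stop} → ⊕{more,ok,stop}  (offer→select)
              case more:
                ⊕{ack,ok,retry} → &{ack,ok,retry}  (⊕→&)
                  case ack:
                    dual(X) = X
                  case ok:
                    dual(X) = X
                  case retry:
                    dual(X) = X
              case ok:
                ⊕{err,retry} → &{err,retry}  (⊕→&)
                  case err:
                    dual(end) = end
                  case retry:
                    dual(end) = end
              case stop:
                !Int → ?Int
                  dual(X) = X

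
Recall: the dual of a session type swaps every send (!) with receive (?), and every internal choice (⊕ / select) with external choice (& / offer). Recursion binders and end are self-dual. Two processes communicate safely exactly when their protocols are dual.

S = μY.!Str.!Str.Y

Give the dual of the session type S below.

μY.?Str.?Str.Y

μY ↦ μY  (μ self-dual)
  !Str ↦ ?Str
    !Str ↦ ?Str
      Y self-dual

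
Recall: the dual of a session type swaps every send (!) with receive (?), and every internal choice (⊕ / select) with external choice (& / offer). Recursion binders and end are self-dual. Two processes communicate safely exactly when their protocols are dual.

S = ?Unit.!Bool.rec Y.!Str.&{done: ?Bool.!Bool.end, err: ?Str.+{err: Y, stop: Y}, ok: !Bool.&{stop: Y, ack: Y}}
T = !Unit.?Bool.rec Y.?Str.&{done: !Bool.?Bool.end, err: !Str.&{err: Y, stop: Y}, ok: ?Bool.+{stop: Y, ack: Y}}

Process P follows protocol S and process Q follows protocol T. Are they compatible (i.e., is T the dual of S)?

?Unit ‖ !Unit  ok
  !Bool ‖ ?Bool  ok
    rec Y ‖ rec Y  ok (binder kept)
      !Str ‖ ?Str  ok
        &{done,err,ok} ‖ &{done,err,ok}  ✗ choice polarity not flipped — not dual

NO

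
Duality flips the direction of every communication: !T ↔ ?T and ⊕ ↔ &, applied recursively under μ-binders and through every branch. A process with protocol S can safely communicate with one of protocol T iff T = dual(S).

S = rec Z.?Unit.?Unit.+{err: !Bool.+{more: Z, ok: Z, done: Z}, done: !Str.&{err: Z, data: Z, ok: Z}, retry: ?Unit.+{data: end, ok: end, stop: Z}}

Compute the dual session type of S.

rec Z.!Unit.!Unit.&{err: ?Bool.&{more: Z, ok: Z, done: Z}, done: ?Str.+{err: Z, data: Z, ok: Z}, retry: !Unit.&{data: end, ok: end, stop: Z}}

rec Z → rec Z  (rec unchanged)
  ?Unit → !Unit
    ?Unit → !Unit
      +{err,done,retry} → &{err,done,retry}  (⊕→&)
        case err:
          !Bool → ?Bool
            +{more,ok,done} → &{more,ok,done}  (⊕→&)
              case more:
                Z self-dual
              case ok:
                Z self-dual
              case done:
                Z self-dual
        case done:
          !Str → ?Str
            &{err,data,ok} → +{err,data,ok}  (external→internal)
              case err:
                Z self-dual
              case data:
                Z self-dual
              case ok:
                Z self-dual
        case retry:
          ?Unit → !Unit
            +{data,ok,stop} → &{data,ok,stop}  (⊕→&)
              case data:
                end self-dual
              case ok:
                end self-dual
              case stop:
                Z self-dual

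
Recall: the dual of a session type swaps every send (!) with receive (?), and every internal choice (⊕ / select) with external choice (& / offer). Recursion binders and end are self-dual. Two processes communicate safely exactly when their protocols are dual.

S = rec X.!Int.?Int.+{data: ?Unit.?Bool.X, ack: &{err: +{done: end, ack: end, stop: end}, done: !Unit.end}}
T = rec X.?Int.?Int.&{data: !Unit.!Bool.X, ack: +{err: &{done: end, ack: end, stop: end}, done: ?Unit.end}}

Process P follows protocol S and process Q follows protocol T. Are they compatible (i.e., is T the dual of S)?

rec X | rec X  match (binder kept)
  !Int | ?Int  match
    ?Int | ?Int  ✗ same direction on both sides — not dual

NO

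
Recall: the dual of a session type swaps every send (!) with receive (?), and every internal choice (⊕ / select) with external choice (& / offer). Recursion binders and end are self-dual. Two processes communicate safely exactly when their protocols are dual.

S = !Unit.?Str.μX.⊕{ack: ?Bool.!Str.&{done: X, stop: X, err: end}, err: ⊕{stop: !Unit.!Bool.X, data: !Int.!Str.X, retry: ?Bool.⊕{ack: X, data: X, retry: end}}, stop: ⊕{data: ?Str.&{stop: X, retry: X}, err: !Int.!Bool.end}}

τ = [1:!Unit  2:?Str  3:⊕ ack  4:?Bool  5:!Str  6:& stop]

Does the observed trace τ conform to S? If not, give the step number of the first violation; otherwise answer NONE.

NONE

[1] !Unit  ok  residual = ?Str.μX.…
[2] ?Str  ok  residual = μX.…
[3] ⊕ ack  ok  residual = ?Bool.!Str.&{done: μX.…, stop: μX.…, err: end}
[4] ?Bool  ok  residual = !Str.&{done: μX.…, stop: μX.…, err: end}
[5] !Str  ok  residual = &{done: μX.…, stop: μX.…, err: end}
[6] & stop  ok  residual = μX.…
trace exhausted — no violation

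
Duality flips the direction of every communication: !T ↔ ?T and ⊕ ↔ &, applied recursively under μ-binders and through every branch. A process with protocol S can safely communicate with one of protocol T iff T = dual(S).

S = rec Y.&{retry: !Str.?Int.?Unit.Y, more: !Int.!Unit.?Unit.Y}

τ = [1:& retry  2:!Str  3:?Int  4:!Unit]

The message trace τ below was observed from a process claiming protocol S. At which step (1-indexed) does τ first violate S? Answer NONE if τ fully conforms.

4

[1] & retry  ✓  now at !Str.?Int.?Unit.rec Y.…
[2] !Str  ✓  now at ?Int.?Unit.rec Y.…
[3] ?Int  ✓  now at ?Unit.rec Y.…
[4] got !Unit, protocol expects ?Unit  ✗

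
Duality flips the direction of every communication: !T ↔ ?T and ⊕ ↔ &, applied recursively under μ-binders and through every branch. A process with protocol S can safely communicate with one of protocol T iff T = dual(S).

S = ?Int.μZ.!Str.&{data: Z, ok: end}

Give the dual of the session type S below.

!Int.μZ.?Str.⊕{data: Z, ok: end}

?Int ↦ !Int
  μZ ↦ μZ  (μ self-dual)
    !Str ↦ ?Str
      &{data,ok} ↦ ⊕{data,ok}  (&→⊕)
        [data]
          Z ↦ Z
        [ok]
          end ↦ end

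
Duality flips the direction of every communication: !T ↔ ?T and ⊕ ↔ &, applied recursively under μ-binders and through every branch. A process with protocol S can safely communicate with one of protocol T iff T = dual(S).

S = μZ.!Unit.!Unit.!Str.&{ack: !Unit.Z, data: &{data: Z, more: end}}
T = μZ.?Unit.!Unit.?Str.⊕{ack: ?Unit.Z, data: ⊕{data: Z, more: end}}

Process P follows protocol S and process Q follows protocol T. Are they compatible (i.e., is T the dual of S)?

NO

μZ vs μZ  ✓ (rec unchanged)
  !Unit vs ?Unit  ✓
    !Unit vs !Unit  ✗ same direction on both sides — not dual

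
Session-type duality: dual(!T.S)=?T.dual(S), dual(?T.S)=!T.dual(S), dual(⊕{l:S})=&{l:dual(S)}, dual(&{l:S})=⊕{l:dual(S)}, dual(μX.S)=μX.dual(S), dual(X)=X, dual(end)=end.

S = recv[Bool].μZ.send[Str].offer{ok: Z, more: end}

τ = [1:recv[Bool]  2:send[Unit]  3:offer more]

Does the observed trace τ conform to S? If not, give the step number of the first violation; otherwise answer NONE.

@1 recv[Bool]  match  residual = μZ.…
@2 got send[Unit], protocol expects send[Str]  ✗

2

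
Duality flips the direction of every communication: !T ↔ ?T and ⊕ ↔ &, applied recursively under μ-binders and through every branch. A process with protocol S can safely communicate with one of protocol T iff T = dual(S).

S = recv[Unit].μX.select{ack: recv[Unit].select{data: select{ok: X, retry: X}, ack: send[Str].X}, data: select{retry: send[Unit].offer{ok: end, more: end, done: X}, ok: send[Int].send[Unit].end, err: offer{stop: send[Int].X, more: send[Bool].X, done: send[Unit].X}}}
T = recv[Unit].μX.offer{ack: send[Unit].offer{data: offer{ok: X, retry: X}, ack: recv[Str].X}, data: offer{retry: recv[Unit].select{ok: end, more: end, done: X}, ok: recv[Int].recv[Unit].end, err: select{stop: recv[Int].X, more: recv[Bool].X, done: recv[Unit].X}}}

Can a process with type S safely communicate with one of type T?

NO

recv[Unit] ‖ recv[Unit]  ✗ same direction on both sides — not dual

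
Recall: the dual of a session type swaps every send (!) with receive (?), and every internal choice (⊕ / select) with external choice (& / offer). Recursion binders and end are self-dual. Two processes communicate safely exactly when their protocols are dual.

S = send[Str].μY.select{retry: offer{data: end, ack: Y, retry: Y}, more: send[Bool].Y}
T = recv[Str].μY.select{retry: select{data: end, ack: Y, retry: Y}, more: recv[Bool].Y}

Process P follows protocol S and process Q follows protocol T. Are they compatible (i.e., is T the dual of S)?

NO

send[Str] ‖ recv[Str]  match
  μY ‖ μY  match (rec unchanged)
    select{retry,more} ‖ select{retry,more}  ✗ choice polarity not flipped — not dual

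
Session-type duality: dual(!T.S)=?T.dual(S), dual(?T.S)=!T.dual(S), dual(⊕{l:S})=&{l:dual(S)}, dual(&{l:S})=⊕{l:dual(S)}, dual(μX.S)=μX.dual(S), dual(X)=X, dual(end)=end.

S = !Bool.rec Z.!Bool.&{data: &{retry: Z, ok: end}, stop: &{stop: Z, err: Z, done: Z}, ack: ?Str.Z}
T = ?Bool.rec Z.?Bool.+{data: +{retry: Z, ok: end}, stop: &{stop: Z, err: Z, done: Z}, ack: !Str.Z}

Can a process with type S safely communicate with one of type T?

!Bool vs ?Bool  ok
  rec Z vs rec Z  ok (μ self-dual)
    !Bool vs ?Bool  ok
      &{data,stop,ack} vs +{data,stop,ack}  ok label sets agree
        case data:
          &{retry,ok} vs +{retry,ok}  ok label sets agree
            case retry:
              Z vs Z  ok
            case ok:
              end vs end  ok
        case stop:
          &{stop,err,done} vs &{stop,err,done}  ✗ choice polarity not flipped — not dual

NO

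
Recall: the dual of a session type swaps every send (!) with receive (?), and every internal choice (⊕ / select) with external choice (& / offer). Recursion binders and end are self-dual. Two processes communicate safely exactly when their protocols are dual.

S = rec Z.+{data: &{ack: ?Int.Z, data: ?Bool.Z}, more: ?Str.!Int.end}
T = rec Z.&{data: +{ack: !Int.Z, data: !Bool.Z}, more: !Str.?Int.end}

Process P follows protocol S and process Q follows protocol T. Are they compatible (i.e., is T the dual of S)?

rec Z ‖ rec Z  ✓ (μ self-dual)
  +{data,more} ‖ &{data,more}  ✓ label sets agree
    case data:
      &{ack,data} ‖ +{ack,data}  ✓ label sets agree
        case ack:
          ?Int ‖ !Int  ✓
            Z ‖ Z  ✓
        case data:
          ?Bool ‖ !Bool  ✓
            Z ‖ Z  ✓
    case more:
      ?Str ‖ !Str  ✓
        !Int ‖ ?Int  ✓
          end ‖ end  ✓

YES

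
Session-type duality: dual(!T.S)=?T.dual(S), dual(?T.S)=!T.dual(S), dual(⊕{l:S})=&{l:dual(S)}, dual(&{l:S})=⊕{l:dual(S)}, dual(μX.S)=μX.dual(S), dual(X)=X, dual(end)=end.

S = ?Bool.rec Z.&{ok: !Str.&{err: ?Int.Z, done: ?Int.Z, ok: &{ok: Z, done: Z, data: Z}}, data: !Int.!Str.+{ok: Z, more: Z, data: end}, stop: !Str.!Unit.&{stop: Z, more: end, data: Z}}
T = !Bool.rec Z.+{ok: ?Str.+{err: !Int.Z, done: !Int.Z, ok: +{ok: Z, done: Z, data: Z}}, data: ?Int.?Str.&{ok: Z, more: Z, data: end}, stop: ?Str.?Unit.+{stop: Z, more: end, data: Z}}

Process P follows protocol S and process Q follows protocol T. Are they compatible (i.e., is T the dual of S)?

?Bool ‖ !Bool  ok
  rec Z ‖ rec Z  ok (binder kept)
    &{ok,data,stop} ‖ +{ok,data,stop}  ok label sets agree
      case ok:
        !Str ‖ ?Str  ok
          &{err,done,ok} ‖ +{err,done,ok}  ok label sets agree
            case err:
              ?Int ‖ !Int  ok
                Z ‖ Z  ok
            case done:
              ?Int ‖ !Int  ok
                Z ‖ Z  ok
            case ok:
              &{ok,done,data} ‖ +{ok,done,data}  ok label sets agree
                case ok:
                  Z ‖ Z  ok
                case done:
                  Z ‖ Z  ok
                case data:
                  Z ‖ Z  ok
      case data:
        !Int ‖ ?Int  ok
          !Str ‖ ?Str  ok
            +{ok,more,data} ‖ &{ok,more,data}  ok label sets agree
              case ok:
                Z ‖ Z  ok
              case more:
                Z ‖ Z  ok
              case data:
                end ‖ end  ok
      case stop:
        !Str ‖ ?Str  ok
          !Unit ‖ ?Unit  ok
            &{stop,more,data} ‖ +{stop,more,data}  ok label sets agree
              case stop:
                Z ‖ Z  ok
              case more:
                end ‖ end  ok
              case data:
                Z ‖ Z  ok

YES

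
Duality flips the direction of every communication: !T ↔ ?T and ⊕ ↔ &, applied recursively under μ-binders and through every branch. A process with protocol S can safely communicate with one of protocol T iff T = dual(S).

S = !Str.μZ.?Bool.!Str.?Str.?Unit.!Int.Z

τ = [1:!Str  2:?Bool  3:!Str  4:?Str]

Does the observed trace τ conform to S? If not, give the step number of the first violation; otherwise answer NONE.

[1] !Str  match  state: μZ.…
[2] ?Bool  match  state: !Str.?Str.?Unit.!Int.μZ.…
[3] !Str  match  state: ?Str.?Unit.!Int.μZ.…
[4] ?Str  match  state: ?Unit.!Int.μZ.…
τ conforms to S (length 4)

NONE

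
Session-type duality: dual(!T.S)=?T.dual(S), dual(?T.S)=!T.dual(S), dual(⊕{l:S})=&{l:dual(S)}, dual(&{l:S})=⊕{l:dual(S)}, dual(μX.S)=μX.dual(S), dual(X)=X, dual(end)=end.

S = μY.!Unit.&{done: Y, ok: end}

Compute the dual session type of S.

μY = μY  (rec unchanged)
  !Unit = ?Unit
    &{done,ok} = ⊕{done,ok}  (offer→select)
      [done]
        Y ↦ Y
      [ok]
        end ↦ end

μY.?Unit.⊕{done: Y, ok: end}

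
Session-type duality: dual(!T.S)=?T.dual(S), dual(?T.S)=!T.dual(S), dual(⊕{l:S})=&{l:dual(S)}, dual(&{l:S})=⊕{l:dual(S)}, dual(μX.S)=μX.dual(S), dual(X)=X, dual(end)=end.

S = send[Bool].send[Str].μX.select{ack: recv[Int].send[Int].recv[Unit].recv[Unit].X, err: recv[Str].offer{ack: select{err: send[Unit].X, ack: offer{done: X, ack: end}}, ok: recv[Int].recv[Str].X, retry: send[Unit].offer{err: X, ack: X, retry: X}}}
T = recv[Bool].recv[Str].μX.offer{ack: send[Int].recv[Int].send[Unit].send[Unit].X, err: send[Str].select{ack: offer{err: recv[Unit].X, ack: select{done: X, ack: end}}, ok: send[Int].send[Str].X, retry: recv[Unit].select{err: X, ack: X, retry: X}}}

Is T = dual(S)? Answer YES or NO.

YES

send[Bool] ‖ recv[Bool]  match
  send[Str] ‖ recv[Str]  match
    μX ‖ μX  match (rec unchanged)
      select{ack,err} ‖ offer{ack,err}  match labels match
        • ack:
          recv[Int] ‖ send[Int]  match
            send[Int] ‖ recv[Int]  match
              recv[Unit] ‖ send[Unit]  match
                recv[Unit] ‖ send[Unit]  match
                  X ‖ X  match
        • err:
          recv[Str] ‖ send[Str]  match
            offer{ack,ok,retry} ‖ select{ack,ok,retry}  match labels match
              • ack:
                select{err,ack} ‖ offer{err,ack}  match labels match
                  • err:
                    send[Unit] ‖ recv[Unit]  match
                      X ‖ X  match
                  • ack:
                    offer{done,ack} ‖ select{done,ack}  match labels match
                      • done:
                        X ‖ X  match
                      • ack:
                        end ‖ end  match
              • ok:
                recv[Int] ‖ send[Int]  match
                  recv[Str] ‖ send[Str]  match
                    X ‖ X  match
              • retry:
                send[Unit] ‖ recv[Unit]  match
                  offer{err,ack,retry} ‖ select{err,ack,retry}  match labels match
                    • err:
                      X ‖ X  match
                    • ack:
                      X ‖ X  match
                    • retry:
                      X ‖ X  match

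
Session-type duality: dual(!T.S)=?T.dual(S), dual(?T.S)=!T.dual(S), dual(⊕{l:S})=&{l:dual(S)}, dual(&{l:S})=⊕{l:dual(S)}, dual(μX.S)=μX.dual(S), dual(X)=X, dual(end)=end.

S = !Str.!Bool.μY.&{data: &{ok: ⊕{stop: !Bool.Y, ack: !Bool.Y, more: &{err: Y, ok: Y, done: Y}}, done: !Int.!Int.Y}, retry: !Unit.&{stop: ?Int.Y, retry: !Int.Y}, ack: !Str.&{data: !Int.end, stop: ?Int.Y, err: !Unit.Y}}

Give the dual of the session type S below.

?Str.?Bool.μY.⊕{data: ⊕{ok: &{stop: ?Bool.Y, ack: ?Bool.Y, more: ⊕{err: Y, ok: Y, done: Y}}, done: ?Int.?Int.Y}, retry: ?Unit.⊕{stop: !Int.Y, retry: ?Int.Y}, ack: ?Str.⊕{data: ?Int.end, stop: !Int.Y, err: ?Unit.Y}}

!Str ↦ ?Str
  !Bool ↦ ?Bool
    μY ↦ μY  (rec unchanged)
      &{data,retry,ack} ↦ ⊕{data,retry,ack}  (external→internal)
        [data]
          &{ok,done} ↦ ⊕{ok,done}  (external→internal)
            [ok]
              ⊕{stop,ack,more} ↦ &{stop,ack,more}  (internal→external)
                [stop]
                  !Bool ↦ ?Bool
                    Y self-dual
                [ack]
                  !Bool ↦ ?Bool
                    Y self-dual
                [more]
                  &{err,ok,done} ↦ ⊕{err,ok,done}  (external→internal)
                    [err]
                      Y self-dual
                    [ok]
                      Y self-dual
                    [done]
                      Y self-dual
            [done]
              !Int ↦ ?Int
                !Int ↦ ?Int
                  Y self-dual
        [retry]
          !Unit ↦ ?Unit
            &{stop,retry} ↦ ⊕{stop,retry}  (external→internal)
              [stop]
                ?Int ↦ !Int
                  Y self-dual
              [retry]
                !Int ↦ ?Int
                  Y self-dual
        [ack]
          !Str ↦ ?Str
            &{data,stop,err} ↦ ⊕{data,stop,err}  (external→internal)
              [data]
                !Int ↦ ?Int
                  end self-dual
              [stop]
                ?Int ↦ !Int
                  Y self-dual
              [err]
                !Unit ↦ ?Unit
                  Y self-dual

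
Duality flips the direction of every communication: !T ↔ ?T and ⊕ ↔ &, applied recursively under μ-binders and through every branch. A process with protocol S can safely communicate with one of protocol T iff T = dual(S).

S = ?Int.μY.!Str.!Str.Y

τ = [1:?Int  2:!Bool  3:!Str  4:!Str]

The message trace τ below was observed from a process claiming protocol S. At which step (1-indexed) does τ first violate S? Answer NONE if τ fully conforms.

@1 ?Int  ok  cont: μY.…
@2 got !Bool, protocol expects !Str  ✗

2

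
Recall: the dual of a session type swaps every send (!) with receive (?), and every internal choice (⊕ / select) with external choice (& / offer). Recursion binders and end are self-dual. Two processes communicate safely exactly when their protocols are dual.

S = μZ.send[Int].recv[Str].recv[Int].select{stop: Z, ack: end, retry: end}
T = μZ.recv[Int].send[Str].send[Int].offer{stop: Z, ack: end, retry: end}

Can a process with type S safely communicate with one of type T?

μZ vs μZ  ✓ (rec unchanged)
  send[Int] vs recv[Int]  ✓
    recv[Str] vs send[Str]  ✓
      recv[Int] vs send[Int]  ✓
        select{stop,ack,retry} vs offer{stop,ack,retry}  ✓ labels match
          [stop]
            Z vs Z  ✓
          [ack]
            end vs end  ✓
          [retry]
            end vs end  ✓

YES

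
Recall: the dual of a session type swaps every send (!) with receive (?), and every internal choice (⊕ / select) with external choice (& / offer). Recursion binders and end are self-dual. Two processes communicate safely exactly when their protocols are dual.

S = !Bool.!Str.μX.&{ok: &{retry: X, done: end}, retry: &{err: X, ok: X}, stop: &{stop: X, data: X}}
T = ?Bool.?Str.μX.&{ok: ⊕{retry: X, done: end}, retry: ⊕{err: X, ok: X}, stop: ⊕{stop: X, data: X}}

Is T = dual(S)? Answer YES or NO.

NO

!Bool | ?Bool  ✓
  !Str | ?Str  ✓
    μX | μX  ✓ (μ self-dual)
      &{ok,retry,stop} | &{ok,retry,stop}  ✗ choice polarity not flipped — not dual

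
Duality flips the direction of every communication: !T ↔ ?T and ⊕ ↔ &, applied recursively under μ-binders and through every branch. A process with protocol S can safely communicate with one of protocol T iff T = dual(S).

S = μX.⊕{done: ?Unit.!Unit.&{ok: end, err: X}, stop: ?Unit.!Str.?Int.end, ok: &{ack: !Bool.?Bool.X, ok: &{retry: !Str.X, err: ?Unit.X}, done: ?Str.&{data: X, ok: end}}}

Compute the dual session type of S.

μX.&{done: !Unit.?Unit.⊕{ok: end, err: X}, stop: !Unit.?Str.!Int.end, ok: ⊕{ack: ?Bool.!Bool.X, ok: ⊕{retry: ?Str.X, err: !Unit.X}, done: !Str.⊕{data: X, ok: end}}}

μX → μX  (rec unchanged)
  ⊕{done,stop,ok} → &{done,stop,ok}  (select→offer)
    • done:
      ?Unit → !Unit
        !Unit → ?Unit
          &{ok,err} → ⊕{ok,err}  (offer→select)
            • ok:
              dual(end) = end
            • err:
              dual(X) = X
    • stop:
      ?Unit → !Unit
        !Str → ?Str
          ?Int → !Int
            dual(end) = end
    • ok:
      &{ack,ok,done} → ⊕{ack,ok,done}  (offer→select)
        • ack:
          !Bool → ?Bool
            ?Bool → !Bool
              dual(X) = X
        • ok:
          &{retry,err} → ⊕{retry,err}  (offer→select)
            • retry:
              !Str → ?Str
                dual(X) = X
            • err:
              ?Unit → !Unit
                dual(X) = X
        • done:
          ?Str → !Str
            &{data,ok} → ⊕{data,ok}  (offer→select)
              • data:
                dual(X) = X
              • ok:
                dual(end) = end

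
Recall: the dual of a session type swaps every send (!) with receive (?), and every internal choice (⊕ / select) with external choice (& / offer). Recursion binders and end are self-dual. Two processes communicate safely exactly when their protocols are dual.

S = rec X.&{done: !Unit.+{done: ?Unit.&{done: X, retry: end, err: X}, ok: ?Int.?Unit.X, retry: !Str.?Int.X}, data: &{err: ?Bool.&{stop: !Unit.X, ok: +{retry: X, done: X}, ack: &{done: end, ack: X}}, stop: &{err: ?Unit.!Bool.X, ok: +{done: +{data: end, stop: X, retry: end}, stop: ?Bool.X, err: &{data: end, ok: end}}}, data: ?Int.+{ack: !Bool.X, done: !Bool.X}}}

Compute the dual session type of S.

rec X.+{done: ?Unit.&{done: !Unit.+{done: X, retry: end, err: X}, ok: !Int.!Unit.X, retry: ?Str.!Int.X}, data: +{err: !Bool.+{stop: ?Unit.X, ok: &{retry: X, done: X}, ack: +{done: end, ack: X}}, stop: +{err: !Unit.?Bool.X, ok: &{done: &{data: end, stop: X, retry: end}, stop: !Bool.X, err: +{data: end, ok: end}}}, data: !Int.&{ack: ?Bool.X, done: ?Bool.X}}}

rec X ↦ rec X  (rec unchanged)
  &{done,data} ↦ +{done,data}  (&→⊕)
    [done]
      !Unit ↦ ?Unit
        +{done,ok,retry} ↦ &{done,ok,retry}  (select→offer)
          [done]
            ?Unit ↦ !Unit
              &{done,retry,err} ↦ +{done,retry,err}  (&→⊕)
                [done]
                  X self-dual
                [retry]
                  end self-dual
                [err]
                  X self-dual
          [ok]
            ?Int ↦ !Int
              ?Unit ↦ !Unit
                X self-dual
          [retry]
            !Str ↦ ?Str
              ?Int ↦ !Int
                X self-dual
    [data]
      &{err,stop,data} ↦ +{err,stop,data}  (&→⊕)
        [err]
          ?Bool ↦ !Bool
            &{stop,ok,ack} ↦ +{stop,ok,ack}  (&→⊕)
              [stop]
                !Unit ↦ ?Unit
                  X self-dual
              [ok]
                +{retry,done} ↦ &{retry,done}  (select→offer)
                  [retry]
                    X self-dual
                  [done]
                    X self-dual
              [ack]
                &{done,ack} ↦ +{done,ack}  (&→⊕)
                  [done]
                    end self-dual
                  [ack]
                    X self-dual
        [stop]
          &{err,ok} ↦ +{err,ok}  (&→⊕)
            [err]
              ?Unit ↦ !Unit
                !Bool ↦ ?Bool
                  X self-dual
            [ok]
              +{done,stop,err} ↦ &{done,stop,err}  (select→offer)
                [done]
                  +{data,stop,retry} ↦ &{data,stop,retry}  (select→offer)
                    [data]
                      end self-dual
                    [stop]
                      X self-dual
                    [retry]
                      end self-dual
                [stop]
                  ?Bool ↦ !Bool
                    X self-dual
                [err]
                  &{data,ok} ↦ +{data,ok}  (&→⊕)
                    [data]
                      end self-dual
                    [ok]
                      end self-dual
        [data]
          ?Int ↦ !Int
            +{ack,done} ↦ &{ack,done}  (select→offer)
              [ack]
                !Bool ↦ ?Bool
                  X self-dual
              [done]
                !Bool ↦ ?Bool
                  X self-dual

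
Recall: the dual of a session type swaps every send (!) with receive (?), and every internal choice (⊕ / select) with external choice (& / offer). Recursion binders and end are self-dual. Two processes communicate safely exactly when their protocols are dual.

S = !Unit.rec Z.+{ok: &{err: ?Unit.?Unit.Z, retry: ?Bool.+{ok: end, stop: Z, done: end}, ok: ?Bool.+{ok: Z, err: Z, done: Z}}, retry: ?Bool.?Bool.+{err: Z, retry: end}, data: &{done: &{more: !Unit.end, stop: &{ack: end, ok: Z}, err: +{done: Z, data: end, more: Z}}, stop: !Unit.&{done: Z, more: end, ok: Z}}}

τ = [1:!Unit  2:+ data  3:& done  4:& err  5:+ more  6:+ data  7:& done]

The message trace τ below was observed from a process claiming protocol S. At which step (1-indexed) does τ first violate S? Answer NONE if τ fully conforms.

@1 !Unit  ✓  cont: rec Z.…
@2 + data  ✓  cont: &{done: &{more: !Unit.end, stop: &{ack: end, ok: rec Z.…}, err: +{done: rec Z.…, data: end, more: rec Z.…}}, stop: !Unit.&{done: rec Z.…, more: end, ok: rec Z.…}}
@3 & done  ✓  cont: &{more: !Unit.end, stop: &{ack: end, ok: rec Z.…}, err: +{done: rec Z.…, data: end, more: rec Z.…}}
@4 & err  ✓  cont: +{done: rec Z.…, data: end, more: rec Z.…}
@5 + more  ✓  cont: rec Z.…
@6 + data  ✓  cont: &{done: &{more: !Unit.end, stop: &{ack: end, ok: rec Z.…}, err: +{done: rec Z.…, data: end, more: rec Z.…}}, stop: !Unit.&{done: rec Z.…, more: end, ok: rec Z.…}}
@7 & done  ✓  cont: &{more: !Unit.end, stop: &{ack: end, ok: rec Z.…}, err: +{done: rec Z.…, data: end, more: rec Z.…}}
τ conforms to S (length 7)

NONE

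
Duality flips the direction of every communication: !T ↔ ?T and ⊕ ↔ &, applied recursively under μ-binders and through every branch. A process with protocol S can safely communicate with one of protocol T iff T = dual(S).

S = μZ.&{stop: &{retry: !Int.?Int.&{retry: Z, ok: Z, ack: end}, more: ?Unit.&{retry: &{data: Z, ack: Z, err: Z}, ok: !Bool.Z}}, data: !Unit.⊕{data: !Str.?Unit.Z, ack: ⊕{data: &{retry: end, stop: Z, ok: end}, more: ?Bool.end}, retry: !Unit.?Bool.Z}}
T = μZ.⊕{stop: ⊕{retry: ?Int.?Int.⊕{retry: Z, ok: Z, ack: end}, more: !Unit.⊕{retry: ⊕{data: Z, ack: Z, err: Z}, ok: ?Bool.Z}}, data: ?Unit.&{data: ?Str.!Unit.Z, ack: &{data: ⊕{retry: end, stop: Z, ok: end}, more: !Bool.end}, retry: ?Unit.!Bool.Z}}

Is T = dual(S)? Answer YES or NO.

μZ vs μZ  ✓ (μ self-dual)
  &{stop,data} vs ⊕{stop,data}  ✓ label sets agree
    case stop:
      &{retry,more} vs ⊕{retry,more}  ✓ label sets agree
        case retry:
          !Int vs ?Int  ✓
            ?Int vs ?Int  ✗ same direction on both sides — not dual

NO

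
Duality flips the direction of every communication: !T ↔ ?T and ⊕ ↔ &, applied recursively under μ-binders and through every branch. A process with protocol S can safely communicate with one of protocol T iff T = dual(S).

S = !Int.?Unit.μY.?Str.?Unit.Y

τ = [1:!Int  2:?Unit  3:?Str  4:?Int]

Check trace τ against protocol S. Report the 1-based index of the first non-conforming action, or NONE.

4

@1 !Int  match  residual = ?Unit.μY.…
@2 ?Unit  match  residual = μY.…
@3 ?Str  match  residual = ?Unit.μY.…
@4 got ?Int, protocol expects ?Unit  ✗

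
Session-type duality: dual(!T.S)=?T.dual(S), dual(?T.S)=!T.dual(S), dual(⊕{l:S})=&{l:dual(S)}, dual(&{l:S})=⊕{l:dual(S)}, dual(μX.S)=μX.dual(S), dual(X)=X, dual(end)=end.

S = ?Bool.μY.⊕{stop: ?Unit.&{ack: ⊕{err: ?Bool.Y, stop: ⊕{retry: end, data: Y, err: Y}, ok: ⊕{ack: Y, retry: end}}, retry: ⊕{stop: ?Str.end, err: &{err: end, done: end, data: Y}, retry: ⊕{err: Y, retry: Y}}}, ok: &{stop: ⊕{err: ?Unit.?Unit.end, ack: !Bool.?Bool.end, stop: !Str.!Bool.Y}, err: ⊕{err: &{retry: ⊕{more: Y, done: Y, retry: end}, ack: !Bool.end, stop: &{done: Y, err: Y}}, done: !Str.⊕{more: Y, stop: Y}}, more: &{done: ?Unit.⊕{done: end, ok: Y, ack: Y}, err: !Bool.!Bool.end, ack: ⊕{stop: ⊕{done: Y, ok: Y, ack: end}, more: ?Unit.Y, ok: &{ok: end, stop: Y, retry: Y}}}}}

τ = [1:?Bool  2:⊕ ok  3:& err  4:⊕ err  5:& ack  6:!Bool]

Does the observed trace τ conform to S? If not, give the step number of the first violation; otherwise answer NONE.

step 1: ?Bool  ok  cont: μY.…
step 2: ⊕ ok  ok  cont: &{stop: ⊕{err: ?Unit.?Unit.end, ack: !Bool.?Bool.end, stop: !Str.!Bool.μY.…}, err: ⊕{err: &{retry: ⊕{more: μY.…, done: μY.…, retry: end}, ack: !Bool.end, stop: &{done: μY.…, err: μY.…}}, done: !Str.⊕{more: μY.…, stop: μY.…}}, more: &{done: ?Unit.⊕{done: end, ok: μY.…, ack: μY.…}, err: !Bool.!Bool.end, ack: ⊕{stop: ⊕{done: μY.…, ok: μY.…, ack: end}, more: ?Unit.μY.…, ok: &{ok: end, stop: μY.…, retry: μY.…}}}}
step 3: & err  ok  cont: ⊕{err: &{retry: ⊕{more: μY.…, done: μY.…, retry: end}, ack: !Bool.end, stop: &{done: μY.…, err: μY.…}}, done: !Str.⊕{more: μY.…, stop: μY.…}}
step 4: ⊕ err  ok  cont: &{retry: ⊕{more: μY.…, done: μY.…, retry: end}, ack: !Bool.end, stop: &{done: μY.…, err: μY.…}}
step 5: & ack  ok  cont: !Bool.end
step 6: !Bool  ok  cont: end
τ conforms to S (length 6)

NONE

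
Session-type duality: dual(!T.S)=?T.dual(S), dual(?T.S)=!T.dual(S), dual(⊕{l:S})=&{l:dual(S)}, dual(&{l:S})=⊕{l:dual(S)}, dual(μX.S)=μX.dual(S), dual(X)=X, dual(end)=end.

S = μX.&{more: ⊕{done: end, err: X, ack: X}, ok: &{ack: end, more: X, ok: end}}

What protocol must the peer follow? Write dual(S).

μX.⊕{more: &{done: end, err: X, ack: X}, ok: ⊕{ack: end, more: X, ok: end}}

μX = μX  (μ self-dual)
  &{more,ok} = ⊕{more,ok}  (offer→select)
    • more:
      ⊕{done,err,ack} = &{done,err,ack}  (internal→external)
        • done:
          end self-dual
        • err:
          X self-dual
        • ack:
          X self-dual
    • ok:
      &{ack,more,ok} = ⊕{ack,more,ok}  (offer→select)
        • ack:
          end self-dual
        • more:
          X self-dual
        • ok:
          end self-dual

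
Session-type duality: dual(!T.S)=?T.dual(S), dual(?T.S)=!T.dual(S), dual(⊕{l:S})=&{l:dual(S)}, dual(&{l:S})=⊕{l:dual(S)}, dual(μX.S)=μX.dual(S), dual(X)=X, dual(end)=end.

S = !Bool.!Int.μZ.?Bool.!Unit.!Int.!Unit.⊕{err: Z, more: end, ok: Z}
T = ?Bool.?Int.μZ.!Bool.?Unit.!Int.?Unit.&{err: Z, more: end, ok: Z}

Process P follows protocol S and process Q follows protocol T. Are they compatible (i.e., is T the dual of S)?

!Bool vs ?Bool  ✓
  !Int vs ?Int  ✓
    μZ vs μZ  ✓ (μ self-dual)
      ?Bool vs !Bool  ✓
        !Unit vs ?Unit  ✓
          !Int vs !Int  ✗ same direction on both sides — not dual

NO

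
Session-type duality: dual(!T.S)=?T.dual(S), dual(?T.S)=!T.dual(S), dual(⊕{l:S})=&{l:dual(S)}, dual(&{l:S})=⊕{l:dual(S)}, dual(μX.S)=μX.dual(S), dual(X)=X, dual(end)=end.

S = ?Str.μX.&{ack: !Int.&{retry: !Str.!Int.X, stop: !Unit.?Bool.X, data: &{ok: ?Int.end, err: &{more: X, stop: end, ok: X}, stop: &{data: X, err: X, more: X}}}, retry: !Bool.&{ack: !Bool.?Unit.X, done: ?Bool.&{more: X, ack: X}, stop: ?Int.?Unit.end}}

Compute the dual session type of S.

?Str ↦ !Str
  μX ↦ μX  (μ self-dual)
    &{ack,retry} ↦ ⊕{ack,retry}  (&→⊕)
      case ack:
        !Int ↦ ?Int
          &{retry,stop,data} ↦ ⊕{retry,stop,data}  (&→⊕)
            case retry:
              !Str ↦ ?Str
                !Int ↦ ?Int
                  dual(X) = X
            case stop:
              !Unit ↦ ?Unit
                ?Bool ↦ !Bool
                  dual(X) = X
            case data:
              &{ok,err,stop} ↦ ⊕{ok,err,stop}  (&→⊕)
                case ok:
                  ?Int ↦ !Int
                    dual(end) = end
                case err:
                  &{more,stop,ok} ↦ ⊕{more,stop,ok}  (&→⊕)
                    case more:
                      dual(X) = X
                    case stop:
                      dual(end) = end
                    case ok:
                      dual(X) = X
                case stop:
                  &{data,err,more} ↦ ⊕{data,err,more}  (&→⊕)
                    case data:
                      dual(X) = X
                    case err:
                      dual(X) = X
                    case more:
                      dual(X) = X
      case retry:
        !Bool ↦ ?Bool
          &{ack,done,stop} ↦ ⊕{ack,done,stop}  (&→⊕)
            case ack:
              !Bool ↦ ?Bool
                ?Unit ↦ !Unit
                  dual(X) = X
            case done:
              ?Bool ↦ !Bool
                &{more,ack} ↦ ⊕{more,ack}  (&→⊕)
                  case more:
                    dual(X) = X
                  case ack:
                    dual(X) = X
            case stop:
              ?Int ↦ !Int
                ?Unit ↦ !Unit
                  dual(end) = end

!Str.μX.⊕{ack: ?Int.⊕{retry: ?Str.?Int.X, stop: ?Unit.!Bool.X, data: ⊕{ok: !Int.end, err: ⊕{more: X, stop: end, ok: X}, stop: ⊕{data: X, err: X, more: X}}}, retry: ?Bool.⊕{ack: ?Bool.!Unit.X, done: !Bool.⊕{more: X, ack: X}, stop: !Int.!Unit.end}}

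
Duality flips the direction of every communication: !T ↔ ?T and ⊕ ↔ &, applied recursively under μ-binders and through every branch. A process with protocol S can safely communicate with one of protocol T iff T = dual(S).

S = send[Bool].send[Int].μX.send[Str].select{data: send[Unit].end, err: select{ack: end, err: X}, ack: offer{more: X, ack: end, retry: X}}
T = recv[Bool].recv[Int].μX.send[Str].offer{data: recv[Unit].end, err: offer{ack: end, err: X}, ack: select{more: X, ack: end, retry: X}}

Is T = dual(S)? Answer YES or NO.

send[Bool] vs recv[Bool]  ok
  send[Int] vs recv[Int]  ok
    μX vs μX  ok (binder kept)
      send[Str] vs send[Str]  ✗ same direction on both sides — not dual

NO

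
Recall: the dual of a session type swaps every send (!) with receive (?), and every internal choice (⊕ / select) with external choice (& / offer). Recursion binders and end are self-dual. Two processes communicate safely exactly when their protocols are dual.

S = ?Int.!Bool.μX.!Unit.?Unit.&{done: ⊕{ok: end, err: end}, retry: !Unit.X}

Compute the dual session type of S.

!Int.?Bool.μX.?Unit.!Unit.⊕{done: &{ok: end, err: end}, retry: ?Unit.X}

?Int ↦ !Int
  !Bool ↦ ?Bool
    μX ↦ μX  (μ self-dual)
      !Unit ↦ ?Unit
        ?Unit ↦ !Unit
          &{done,retry} ↦ ⊕{done,retry}  (&→⊕)
            [done]
              ⊕{ok,err} ↦ &{ok,err}  (internal→external)
                [ok]
                  end self-dual
                [err]
                  end self-dual
            [retry]
              !Unit ↦ ?Unit
                X self-dual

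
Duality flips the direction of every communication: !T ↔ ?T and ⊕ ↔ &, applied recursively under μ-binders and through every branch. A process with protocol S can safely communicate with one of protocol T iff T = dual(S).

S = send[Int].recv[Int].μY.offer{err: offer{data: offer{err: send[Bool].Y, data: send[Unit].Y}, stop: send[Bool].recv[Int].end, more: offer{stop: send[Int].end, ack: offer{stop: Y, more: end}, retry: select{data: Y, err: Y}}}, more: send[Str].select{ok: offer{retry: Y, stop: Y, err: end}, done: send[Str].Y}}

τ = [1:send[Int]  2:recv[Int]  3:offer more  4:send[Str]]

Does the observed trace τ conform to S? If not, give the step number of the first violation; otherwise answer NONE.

NONE

@1 send[Int]  match  residual = recv[Int].μY.…
@2 recv[Int]  match  residual = μY.…
@3 offer more  match  residual = send[Str].select{ok: offer{retry: μY.…, stop: μY.…, err: end}, done: send[Str].μY.…}
@4 send[Str]  match  residual = select{ok: offer{retry: μY.…, stop: μY.…, err: end}, done: send[Str].μY.…}
trace exhausted — no violation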